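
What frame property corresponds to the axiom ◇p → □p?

partial functionality

This is the CD axiom.
It corresponds to partial functionality: ∀x ∀y ∀z (Rxy ∧ Rxz → y = z).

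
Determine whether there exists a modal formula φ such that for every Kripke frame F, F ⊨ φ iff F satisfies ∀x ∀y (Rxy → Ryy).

This is a Sahlqvist condition; the T□ axiom □(□q → q) defines it.

Yes, by □(□q → q)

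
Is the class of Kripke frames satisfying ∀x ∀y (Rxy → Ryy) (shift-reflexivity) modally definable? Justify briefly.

Yes — defined by □(□q → q)

Yes: it is shift-reflexivity, defined by the T□ schema □(□q → q).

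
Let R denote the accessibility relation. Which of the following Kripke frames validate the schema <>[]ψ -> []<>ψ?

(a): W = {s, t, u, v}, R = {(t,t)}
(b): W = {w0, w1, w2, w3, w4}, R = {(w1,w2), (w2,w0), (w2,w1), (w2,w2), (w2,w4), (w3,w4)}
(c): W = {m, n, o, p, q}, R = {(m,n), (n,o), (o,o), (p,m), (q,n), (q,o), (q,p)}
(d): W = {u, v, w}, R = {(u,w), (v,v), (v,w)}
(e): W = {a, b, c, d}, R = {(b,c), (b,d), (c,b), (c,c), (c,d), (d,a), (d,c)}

Frame correspondent (Sahlqvist): forall x forall y forall z (Rxy & Rxz -> exists w (Ryw & Rzw)) — i.e. convergence.
(a): satisfies the condition.
(b): fails — Rw2w4 and Rw2w4 but w4 and w4 have no common successor.
(c): fails — Rqp and Rqn but p and n have no common successor.
(d): fails — Ruw and Ruw but w and w have no common successor.
(e): fails — Rdc and Rda but c and a have no common successor.

(a)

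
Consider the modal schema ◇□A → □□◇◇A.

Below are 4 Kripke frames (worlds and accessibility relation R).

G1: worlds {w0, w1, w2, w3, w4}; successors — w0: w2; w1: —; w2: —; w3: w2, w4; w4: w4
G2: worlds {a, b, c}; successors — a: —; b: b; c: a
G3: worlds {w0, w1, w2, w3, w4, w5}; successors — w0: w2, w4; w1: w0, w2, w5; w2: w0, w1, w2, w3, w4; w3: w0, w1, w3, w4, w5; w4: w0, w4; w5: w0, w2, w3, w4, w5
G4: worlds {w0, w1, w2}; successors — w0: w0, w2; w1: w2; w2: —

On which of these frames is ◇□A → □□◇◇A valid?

Frame correspondent (Sahlqvist): ∀x ∀y ∀z ((xRy ∧ xR²z) → ∃w (yRw ∧ zR²w)) — i.e. a generalized confluence (Geach) condition.
G1: fails — w3Rw2, w3R²w4 but no w with w2Rw and w4R²w.
G2: holds.
G3: holds.
G4: fails — w0Rw0, w0R²w2 but no w with w0Rw and w2R²w.

G2, G3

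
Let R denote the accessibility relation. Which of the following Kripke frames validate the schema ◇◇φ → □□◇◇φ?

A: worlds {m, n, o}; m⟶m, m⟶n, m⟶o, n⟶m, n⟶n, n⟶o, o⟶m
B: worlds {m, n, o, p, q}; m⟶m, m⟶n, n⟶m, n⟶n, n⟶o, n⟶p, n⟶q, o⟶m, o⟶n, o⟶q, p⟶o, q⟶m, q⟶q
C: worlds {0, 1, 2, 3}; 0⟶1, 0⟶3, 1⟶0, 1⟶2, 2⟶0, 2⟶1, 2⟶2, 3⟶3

Frame correspondent (Sahlqvist): ∀x ∀y ∀z ((xR²y ∧ xR²z) → ∃w (y = w ∧ zR²w)) — i.e. a generalized confluence (Geach) condition.
A: holds.
B: fails — mR²o, mR²p but no w with o=w and pR²w.
C: fails — 0R²0, 0R²3 but no w with 0=w and 3R²w.
Valid on: A.

A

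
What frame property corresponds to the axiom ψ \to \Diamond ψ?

Reflexivity

Replacing ψ by ¬ψ and contraposing gives the equivalent schema □ψ → ψ.
Suppose □ψ→ψ is valid. At any x set V(ψ)={w : Rxw}. Then □ψ holds at x, so ψ holds at x, i.e. Rxx.
Conversely, any frame satisfying \forall x Rxx validates the schema.
Frame condition: \forall x Rxx.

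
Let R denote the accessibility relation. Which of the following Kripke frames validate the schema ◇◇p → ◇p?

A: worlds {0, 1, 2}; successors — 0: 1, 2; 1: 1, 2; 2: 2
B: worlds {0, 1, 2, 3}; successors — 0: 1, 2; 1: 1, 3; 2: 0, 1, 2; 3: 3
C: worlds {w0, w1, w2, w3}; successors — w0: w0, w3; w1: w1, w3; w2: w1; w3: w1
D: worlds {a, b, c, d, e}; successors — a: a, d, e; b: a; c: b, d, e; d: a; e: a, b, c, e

This is the axiom for transitivity; its first-order frame correspondent is ∀x ∀y ∀z (Rxy ∧ Ryz → Rxz).
A: satisfies the condition.
B: fails — R02 and R20 but not R00.
C: fails — Rw3w1 and Rw1w3 but not Rw3w3.
D: fails — Rcd and Rda but not Rca.
Valid on: A.

A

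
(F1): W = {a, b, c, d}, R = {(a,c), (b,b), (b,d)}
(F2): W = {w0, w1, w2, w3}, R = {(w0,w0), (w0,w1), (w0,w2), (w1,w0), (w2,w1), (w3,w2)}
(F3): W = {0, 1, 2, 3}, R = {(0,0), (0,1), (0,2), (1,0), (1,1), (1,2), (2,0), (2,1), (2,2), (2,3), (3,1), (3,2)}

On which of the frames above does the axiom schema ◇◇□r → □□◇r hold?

(F3)

The schema corresponds to a generalized confluence (Geach) condition: ∀x ∀y ∀z ((xR²y ∧ xR²z) → ∃w (yRw ∧ zRw)).
(F1): fails — bR²b, bR²d but no w with bRw and dRw.
(F2): fails — w0R²w1, w0R²w2 but no w with w1Rw and w2Rw.
(F3): holds.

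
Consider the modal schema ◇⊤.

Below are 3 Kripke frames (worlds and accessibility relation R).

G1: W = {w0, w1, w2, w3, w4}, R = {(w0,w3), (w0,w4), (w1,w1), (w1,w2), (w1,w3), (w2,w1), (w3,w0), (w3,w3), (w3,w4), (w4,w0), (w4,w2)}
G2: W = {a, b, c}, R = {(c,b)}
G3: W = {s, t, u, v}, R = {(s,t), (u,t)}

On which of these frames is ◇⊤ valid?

The schema corresponds to seriality: ∀x ∃y Rxy.
G1: condition met.
G2: fails — world a has no successor.
G3: fails — world t has no successor.
Valid on: G1.

G1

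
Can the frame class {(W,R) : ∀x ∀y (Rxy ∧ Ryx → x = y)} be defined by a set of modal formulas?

If a class were modally definable it would be closed under surjective bounded morphisms (Goldblatt–Thomason).
The 8-cycle (worlds w0,w1,w2,w3,w4,w5,w6,w7 with w0→w1→w2→w3→w4→w5→w6→w7→w0) is antisymmetric. Sending even-indexed worlds to a and odd-indexed worlds to b is a surjective bounded morphism onto the two-world frame with a↔b, which is not antisymmetric.
So the class is not modally definable.

No — not modally definable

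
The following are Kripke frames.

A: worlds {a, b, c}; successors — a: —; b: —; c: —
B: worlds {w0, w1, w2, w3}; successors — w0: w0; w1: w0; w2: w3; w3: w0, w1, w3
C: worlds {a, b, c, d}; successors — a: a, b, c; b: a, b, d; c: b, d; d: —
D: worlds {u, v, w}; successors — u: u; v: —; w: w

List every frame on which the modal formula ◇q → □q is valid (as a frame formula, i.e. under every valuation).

This is the axiom for partial functionality; its first-order frame correspondent is ∀x ∀y ∀z (Rxy ∧ Rxz → y = z).
A: condition met.
B: fails — w3 sees both w0 and w1.
C: fails — a sees both a and b.
D: condition met.

A, D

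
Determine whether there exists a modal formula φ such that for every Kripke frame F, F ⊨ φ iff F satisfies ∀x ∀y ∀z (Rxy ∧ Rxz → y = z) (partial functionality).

The condition is partial functionality. A defining modal formula is ◇r → □r.
Suppose ◇r→□r is valid. Take Rxy, Rxz and set V(r)={y}. Then ◇r at x, so □r at x, so r at z, i.e. z=y.

Definable; ◇r → □r defines it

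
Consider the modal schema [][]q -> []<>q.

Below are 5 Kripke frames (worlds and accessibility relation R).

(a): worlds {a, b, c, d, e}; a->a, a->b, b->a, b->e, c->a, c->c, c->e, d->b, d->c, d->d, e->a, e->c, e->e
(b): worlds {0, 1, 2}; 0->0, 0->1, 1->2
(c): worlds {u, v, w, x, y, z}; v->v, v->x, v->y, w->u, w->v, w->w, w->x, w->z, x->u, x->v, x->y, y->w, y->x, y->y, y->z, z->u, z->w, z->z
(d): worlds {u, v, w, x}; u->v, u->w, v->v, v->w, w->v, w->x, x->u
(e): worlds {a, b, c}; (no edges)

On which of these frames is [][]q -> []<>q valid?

This is the axiom for a generalized confluence (Geach) condition; its first-order frame correspondent is forall x forall z (xRz -> exists w (x R^2 w & zRw)).
(a): condition met.
(b): fails — 1R2 but no w with 1R²w and 2Rw.
(c): fails — wRu but no t with wR²t and uRt.
(d): condition met.
(e): condition met.
Valid on: (a), (d), (e).

(a), (d), (e)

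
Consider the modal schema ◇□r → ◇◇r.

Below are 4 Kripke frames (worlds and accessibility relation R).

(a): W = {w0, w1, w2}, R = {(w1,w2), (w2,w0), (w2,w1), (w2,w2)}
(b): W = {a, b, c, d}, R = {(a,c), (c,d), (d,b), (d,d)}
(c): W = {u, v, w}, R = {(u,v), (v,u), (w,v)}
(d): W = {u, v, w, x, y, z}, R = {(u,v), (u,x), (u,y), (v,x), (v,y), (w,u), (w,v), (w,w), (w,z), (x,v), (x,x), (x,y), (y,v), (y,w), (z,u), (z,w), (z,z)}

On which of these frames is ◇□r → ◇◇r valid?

This is the axiom for a generalized confluence (Geach) condition; its first-order frame correspondent is ∀x ∀y (xRy → ∃w (yRw ∧ xR²w)).
(a): fails — w2Rw0 but no w with w0Rw and w2R²w.
(b): fails — dRb but no w with bRw and dR²w.
(c): holds.
(d): holds.

(c), (d)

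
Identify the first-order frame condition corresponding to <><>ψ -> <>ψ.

transitivity

Equivalently (dual form): □ψ → □□ψ.
Suppose □ψ→□□ψ is valid. Take Rxy, Ryz and set V(ψ)={w : Rxw}. Then □ψ at x, so □□ψ at x, so □ψ at y, so ψ at z, i.e. Rxz.
The converse is a direct semantic check.
So the correspondent is transitivity.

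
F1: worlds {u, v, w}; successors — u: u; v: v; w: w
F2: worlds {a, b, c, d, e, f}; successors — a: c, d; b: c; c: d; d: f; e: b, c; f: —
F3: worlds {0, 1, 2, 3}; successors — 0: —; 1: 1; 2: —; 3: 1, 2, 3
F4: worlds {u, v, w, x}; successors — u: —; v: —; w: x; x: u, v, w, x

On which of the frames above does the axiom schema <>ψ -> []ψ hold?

F1

The schema corresponds to partial functionality: forall x forall y forall z (Rxy & Rxz -> y = z).
F1: holds.
F2: fails — a sees both c and d.
F3: fails — 3 sees both 1 and 2.
F4: fails — x sees both u and v.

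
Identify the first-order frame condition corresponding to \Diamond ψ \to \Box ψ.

This schema is the CD axiom.
It corresponds to partial functionality: \forall x \forall y \forall z (Rxy \wedge Rxz \to y = z).

Partial functionality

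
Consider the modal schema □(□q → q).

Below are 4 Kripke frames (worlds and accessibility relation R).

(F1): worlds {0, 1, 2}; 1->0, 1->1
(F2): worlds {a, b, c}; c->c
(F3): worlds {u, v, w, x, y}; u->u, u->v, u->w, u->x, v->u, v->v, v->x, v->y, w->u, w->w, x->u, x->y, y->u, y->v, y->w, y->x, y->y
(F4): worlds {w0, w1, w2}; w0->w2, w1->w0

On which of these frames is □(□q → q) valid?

(F2)

This is the axiom for shift-reflexivity; its first-order frame correspondent is ∀x ∀y (Rxy → Ryy).
(F1): fails — R10 but not R00.
(F2): satisfies the condition.
(F3): fails — Ryx but not Rxx.
(F4): fails — Rw0w2 but not Rw2w2.
Valid on: (F2).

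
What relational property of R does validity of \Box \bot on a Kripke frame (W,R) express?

This schema is the Ver axiom.
It corresponds to emptiness of R: \forall x \forall y \neg Rxy.

emptiness of R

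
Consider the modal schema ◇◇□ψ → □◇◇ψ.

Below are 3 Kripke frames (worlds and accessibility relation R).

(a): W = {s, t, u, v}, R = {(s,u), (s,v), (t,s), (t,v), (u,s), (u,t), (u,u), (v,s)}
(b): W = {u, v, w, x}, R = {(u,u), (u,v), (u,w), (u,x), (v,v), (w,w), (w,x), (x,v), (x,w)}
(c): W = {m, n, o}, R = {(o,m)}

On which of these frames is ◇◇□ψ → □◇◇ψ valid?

Frame correspondent (Sahlqvist): ∀x ∀y ∀z ((xR²y ∧ xRz) → ∃w (yRw ∧ zR²w)) — i.e. a generalized confluence (Geach) condition.
(a): fails — tR²v, tRv but no w with vRw and vR²w.
(b): fails — uR²w, uRv but no t with wRt and vR²t.
(c): holds.

(c)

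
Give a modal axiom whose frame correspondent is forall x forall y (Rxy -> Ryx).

A defining formula is q → □◇q (the B axiom).

q → □◇q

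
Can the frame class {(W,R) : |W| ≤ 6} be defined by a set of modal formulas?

Any modally definable frame class is closed under disjoint unions.
Any modal formula valid on each of 7 disjoint one-world frames is valid on their disjoint union (validity is preserved under disjoint unions). Each one-world frame has |W|=1≤6, but the union has |W|=7.
Hence having at most 6 worlds is not modally definable.

Not modally definable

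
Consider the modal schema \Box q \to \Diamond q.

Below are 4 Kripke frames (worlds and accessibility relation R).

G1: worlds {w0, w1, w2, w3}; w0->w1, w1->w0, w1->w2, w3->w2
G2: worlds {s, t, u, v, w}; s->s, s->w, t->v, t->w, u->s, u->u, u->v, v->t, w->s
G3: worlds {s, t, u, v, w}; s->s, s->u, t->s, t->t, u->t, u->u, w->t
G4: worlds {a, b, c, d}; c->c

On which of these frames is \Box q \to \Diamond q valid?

G2

The schema corresponds to seriality: \forall x \exists y Rxy.
G1: fails — world w2 has no successor.
G2: ✓.
G3: fails — world v has no successor.
G4: fails — world a has no successor.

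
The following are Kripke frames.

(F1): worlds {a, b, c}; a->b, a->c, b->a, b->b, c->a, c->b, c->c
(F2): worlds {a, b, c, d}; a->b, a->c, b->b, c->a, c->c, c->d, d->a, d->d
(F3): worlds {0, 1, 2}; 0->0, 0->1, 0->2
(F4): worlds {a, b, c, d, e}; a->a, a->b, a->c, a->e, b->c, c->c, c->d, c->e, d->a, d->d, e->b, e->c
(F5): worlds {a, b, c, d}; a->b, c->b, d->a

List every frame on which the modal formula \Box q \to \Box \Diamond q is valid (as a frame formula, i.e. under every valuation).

(F1), (F4)

This is the axiom for a generalized confluence (Geach) condition; its first-order frame correspondent is \forall x \forall z (xRz \to \exists w (xRw \wedge zRw)).
(F1): condition met.
(F2): fails — dRa but no w with dRw and aRw.
(F3): fails — 0R1 but no w with 0Rw and 1Rw.
(F4): condition met.
(F5): fails — aRb but no w with aRw and bRw.
Valid on: (F1), (F4).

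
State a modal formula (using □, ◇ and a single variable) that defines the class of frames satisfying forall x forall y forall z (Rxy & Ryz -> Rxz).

□r → □□r

This is transitivity; the standard corresponding axiom is 4: □r → □□r.
Suppose □r→□□r is valid. Take Rxy, Ryz and set V(r)={w : Rxw}. Then □r at x, so □□r at x, so □r at y, so r at z, i.e. Rxz.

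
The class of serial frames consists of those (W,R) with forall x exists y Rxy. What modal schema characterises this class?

This is seriality; the standard corresponding axiom is D: □p → ◇p.
Suppose □p→◇p is valid. At any x set V(p)=W. Then □p at x, so ◇p at x, so x has a successor.

□p → ◇p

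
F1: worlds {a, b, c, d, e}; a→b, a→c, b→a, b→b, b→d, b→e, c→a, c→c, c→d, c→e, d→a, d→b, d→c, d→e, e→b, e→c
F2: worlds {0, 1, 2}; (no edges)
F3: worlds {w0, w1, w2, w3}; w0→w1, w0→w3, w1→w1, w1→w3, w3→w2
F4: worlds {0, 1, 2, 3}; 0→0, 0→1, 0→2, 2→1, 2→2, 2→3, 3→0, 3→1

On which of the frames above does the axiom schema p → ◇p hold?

none

Frame correspondent (Sahlqvist): ∀x Rxx — i.e. reflexivity.
F1: fails — world a does not see itself.
F2: fails — world 0 does not see itself.
F3: fails — world w0 does not see itself.
F4: fails — world 1 does not see itself.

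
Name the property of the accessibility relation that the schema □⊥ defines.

This schema is the Ver axiom.
It corresponds to emptiness of R: ∀x ∀y ¬Rxy.

emptiness of R: ∀x ∀y ¬Rxy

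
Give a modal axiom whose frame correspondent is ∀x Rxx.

□q → q

This is reflexivity; the standard corresponding axiom is T: □q → q.
Suppose □q→q is valid. At any x set V(q)={w : Rxw}. Then □q holds at x, so q holds at x, i.e. Rxx.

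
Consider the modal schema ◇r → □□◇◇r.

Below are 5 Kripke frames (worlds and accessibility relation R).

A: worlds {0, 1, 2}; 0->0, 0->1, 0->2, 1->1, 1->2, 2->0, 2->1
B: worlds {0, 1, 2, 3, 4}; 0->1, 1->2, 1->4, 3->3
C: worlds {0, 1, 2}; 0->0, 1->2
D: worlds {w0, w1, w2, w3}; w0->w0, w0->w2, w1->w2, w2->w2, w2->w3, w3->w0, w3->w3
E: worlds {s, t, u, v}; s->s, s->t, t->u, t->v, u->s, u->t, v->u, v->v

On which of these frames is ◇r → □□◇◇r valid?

This is the axiom for a generalized confluence (Geach) condition; its first-order frame correspondent is ∀x ∀y ∀z ((xRy ∧ xR²z) → ∃w (y = w ∧ zR²w)).
A: satisfies the condition.
B: fails — 0R1, 0R²2 but no w with 1=w and 2R²w.
C: satisfies the condition.
D: satisfies the condition.
E: satisfies the condition.

A, C, D, E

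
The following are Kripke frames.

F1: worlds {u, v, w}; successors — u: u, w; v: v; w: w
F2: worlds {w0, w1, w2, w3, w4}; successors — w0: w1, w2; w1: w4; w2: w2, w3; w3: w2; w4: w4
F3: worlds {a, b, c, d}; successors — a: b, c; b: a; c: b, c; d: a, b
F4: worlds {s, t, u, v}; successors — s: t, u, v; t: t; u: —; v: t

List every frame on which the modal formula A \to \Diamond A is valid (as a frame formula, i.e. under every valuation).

Frame correspondent (Sahlqvist): \forall x Rxx — i.e. reflexivity.
F1: ✓.
F2: fails — world w0 does not see itself.
F3: fails — world a does not see itself.
F4: fails — world s does not see itself.

F1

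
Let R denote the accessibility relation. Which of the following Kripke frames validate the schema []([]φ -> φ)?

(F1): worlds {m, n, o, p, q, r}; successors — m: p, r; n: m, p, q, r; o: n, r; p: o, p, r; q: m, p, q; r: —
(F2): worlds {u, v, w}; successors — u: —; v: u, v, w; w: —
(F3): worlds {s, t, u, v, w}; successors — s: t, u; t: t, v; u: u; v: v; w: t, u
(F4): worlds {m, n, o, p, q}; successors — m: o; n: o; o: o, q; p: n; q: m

(F3)

This is the axiom for shift-reflexivity; its first-order frame correspondent is forall x forall y (Rxy -> Ryy).
(F1): fails — Rnr but not Rrr.
(F2): fails — Rvu but not Ruu.
(F3): holds.
(F4): fails — Rpn but not Rnn.
Valid on: (F3).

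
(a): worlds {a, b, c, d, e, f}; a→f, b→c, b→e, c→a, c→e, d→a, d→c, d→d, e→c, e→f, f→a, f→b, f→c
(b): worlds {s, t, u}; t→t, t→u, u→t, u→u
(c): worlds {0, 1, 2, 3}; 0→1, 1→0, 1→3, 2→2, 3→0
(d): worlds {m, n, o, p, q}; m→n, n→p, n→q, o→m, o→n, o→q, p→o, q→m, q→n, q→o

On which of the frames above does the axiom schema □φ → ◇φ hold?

(a), (c), (d)

Frame correspondent (Sahlqvist): ∀x ∃y Rxy — i.e. seriality.
(a): condition met.
(b): fails — world s has no successor.
(c): condition met.
(d): condition met.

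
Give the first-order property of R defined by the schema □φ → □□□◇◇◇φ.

This is a Sahlqvist (Geach-type) schema ◇^0□^1φ → □^3◇^3φ.
Minimal-valuation argument: fix x; take any y with xR^0y and any z with xR^3z. Set V(φ) to the set of worlds R-reachable from y in exactly 1 step. Then □^1φ holds at y, so the antecedent holds at x; validity forces ◇^3φ at z, giving a w with zR^3w and yR^1w.
First-order correspondent: ∀x ∀z (xR³z → ∃w (xRw ∧ zR³w)).

∀x ∀z (xR³z → ∃w (xRw ∧ zR³w))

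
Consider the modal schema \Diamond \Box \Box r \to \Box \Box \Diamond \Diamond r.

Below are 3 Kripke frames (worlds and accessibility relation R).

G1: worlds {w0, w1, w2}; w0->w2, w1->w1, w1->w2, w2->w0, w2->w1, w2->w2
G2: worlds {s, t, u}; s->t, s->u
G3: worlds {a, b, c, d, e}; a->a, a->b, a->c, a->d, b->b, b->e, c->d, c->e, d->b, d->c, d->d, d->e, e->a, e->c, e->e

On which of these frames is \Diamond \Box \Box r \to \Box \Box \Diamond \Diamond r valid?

Frame correspondent (Sahlqvist): \forall x \forall y \forall z ((xRy \wedge x R^2 z) \to \exists w (y R^2 w \wedge z R^2 w)) — i.e. a generalized confluence (Geach) condition.
G1: ✓.
G2: ✓.
G3: ✓.
Valid on: G1, G2, G3.

G1, G2, G3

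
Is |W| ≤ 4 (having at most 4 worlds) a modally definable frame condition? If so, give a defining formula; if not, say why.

No — not modally definable

Modal frame validity is preserved under disjoint unions.
Any modal formula valid on each of 5 disjoint one-world frames is valid on their disjoint union (validity is preserved under disjoint unions). Each one-world frame has |W|=1≤4, but the union has |W|=5.
Hence having at most 4 worlds is not modally definable.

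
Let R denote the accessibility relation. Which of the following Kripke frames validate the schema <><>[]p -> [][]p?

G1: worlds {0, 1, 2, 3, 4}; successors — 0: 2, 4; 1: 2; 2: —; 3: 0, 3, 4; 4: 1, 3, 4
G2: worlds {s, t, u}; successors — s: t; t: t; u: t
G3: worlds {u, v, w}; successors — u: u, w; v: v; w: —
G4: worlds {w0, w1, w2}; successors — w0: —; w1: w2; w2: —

G2, G4

This is the axiom for a generalized confluence (Geach) condition; its first-order frame correspondent is forall x forall y forall z ((x R^2 y & x R^2 z) -> exists w (yRw & z = w)).
G1: fails — 0R²1, 0R²1 but no w with 1Rw and 1=w.
G2: ✓.
G3: fails — uR²w, uR²u but no t with wRt and u=t.
G4: ✓.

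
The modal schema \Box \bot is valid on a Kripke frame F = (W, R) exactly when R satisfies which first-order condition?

Emptiness of R

This is the Ver axiom.
It corresponds to emptiness of R: \forall x \forall y \neg Rxy.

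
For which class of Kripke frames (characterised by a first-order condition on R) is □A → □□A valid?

This schema is the 4 axiom.
Its frame correspondent is transitivity — ∀x ∀y ∀z (Rxy ∧ Ryz → Rxz).

transitivity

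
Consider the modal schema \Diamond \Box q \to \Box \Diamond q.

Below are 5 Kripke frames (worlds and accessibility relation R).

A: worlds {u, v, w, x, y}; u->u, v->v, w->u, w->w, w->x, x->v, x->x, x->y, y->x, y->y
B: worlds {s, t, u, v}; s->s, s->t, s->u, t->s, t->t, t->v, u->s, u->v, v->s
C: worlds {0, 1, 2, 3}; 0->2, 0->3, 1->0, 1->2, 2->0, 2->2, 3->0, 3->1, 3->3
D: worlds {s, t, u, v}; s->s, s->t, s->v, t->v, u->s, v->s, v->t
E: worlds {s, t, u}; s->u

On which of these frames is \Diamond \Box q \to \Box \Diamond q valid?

Frame correspondent (Sahlqvist): \forall x \forall y \forall z (Rxy \wedge Rxz \to \exists w (Ryw \wedge Rzw)) — i.e. convergence.
A: fails — Rwu and Rwx but u and x have no common successor.
B: satisfies the condition.
C: satisfies the condition.
D: fails — Rsv and Rst but v and t have no common successor.
E: fails — Rsu and Rsu but u and u have no common successor.

B, C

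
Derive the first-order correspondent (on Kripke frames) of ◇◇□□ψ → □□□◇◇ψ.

∀x ∀y ∀z ((xR²y ∧ xR³z) → ∃w (yR²w ∧ zR²w))

This is a Sahlqvist (Geach-type) schema ◇^2□^2ψ → □^3◇^2ψ.
First-order correspondent: ∀x ∀y ∀z ((xR²y ∧ xR³z) → ∃w (yR²w ∧ zR²w)).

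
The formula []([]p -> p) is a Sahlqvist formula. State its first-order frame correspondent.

Suppose □(□p→p) is valid. Take Rxy and set V(p)={w : Ryw}. Then at y, □p holds; since □(□p→p) at x, □p→p at y, so p at y, i.e. Ryy.

shift-reflexivity: forall x forall y (Rxy -> Ryy)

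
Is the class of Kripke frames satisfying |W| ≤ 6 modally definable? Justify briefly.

Modal frame validity is preserved under disjoint unions.
Any modal formula valid on each of 7 disjoint one-world frames is valid on their disjoint union (validity is preserved under disjoint unions). Each one-world frame has |W|=1≤6, but the union has |W|=7.
So no modal formula (or set of formulas) defines exactly the |W|≤6 frames.

No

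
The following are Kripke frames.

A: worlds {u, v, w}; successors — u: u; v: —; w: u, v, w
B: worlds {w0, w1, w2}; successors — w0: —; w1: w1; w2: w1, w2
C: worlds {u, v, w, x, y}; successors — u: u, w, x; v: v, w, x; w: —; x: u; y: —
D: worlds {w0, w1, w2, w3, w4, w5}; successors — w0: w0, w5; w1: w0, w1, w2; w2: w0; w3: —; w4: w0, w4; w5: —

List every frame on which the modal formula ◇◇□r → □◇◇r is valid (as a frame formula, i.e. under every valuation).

B

This is the axiom for a generalized confluence (Geach) condition; its first-order frame correspondent is ∀x ∀y ∀z ((xR²y ∧ xRz) → ∃w (yRw ∧ zR²w)).
A: fails — wR²u, wRv but no t with uRt and vR²t.
B: ✓.
C: fails — uR²u, uRw but no t with uRt and wR²t.
D: fails — w0R²w0, w0Rw5 but no w with w0Rw and w5R²w.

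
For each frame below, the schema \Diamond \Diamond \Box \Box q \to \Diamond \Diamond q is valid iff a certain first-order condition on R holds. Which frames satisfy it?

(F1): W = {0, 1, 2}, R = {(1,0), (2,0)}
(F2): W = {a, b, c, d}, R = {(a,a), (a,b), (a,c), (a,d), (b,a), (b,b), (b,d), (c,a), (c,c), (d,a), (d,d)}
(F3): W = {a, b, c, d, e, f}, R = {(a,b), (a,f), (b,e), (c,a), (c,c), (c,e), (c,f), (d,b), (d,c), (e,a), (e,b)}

Frame correspondent (Sahlqvist): \forall x \forall y (x R^2 y \to \exists w (y R^2 w \wedge x R^2 w)) — i.e. a generalized confluence (Geach) condition.
(F1): satisfies the condition.
(F2): satisfies the condition.
(F3): fails — bR²a but no w with aR²w and bR²w.

(F1), (F2)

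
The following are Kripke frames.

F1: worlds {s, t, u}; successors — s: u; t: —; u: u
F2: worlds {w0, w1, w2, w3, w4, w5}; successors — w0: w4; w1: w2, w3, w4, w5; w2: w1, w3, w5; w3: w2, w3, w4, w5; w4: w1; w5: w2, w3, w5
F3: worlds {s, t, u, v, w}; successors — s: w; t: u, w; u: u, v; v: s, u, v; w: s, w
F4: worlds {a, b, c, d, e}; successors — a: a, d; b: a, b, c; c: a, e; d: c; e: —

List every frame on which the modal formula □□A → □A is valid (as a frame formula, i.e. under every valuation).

F1, F3

The schema corresponds to density: ∀x ∀y (Rxy → ∃z (Rxz ∧ Rzy)).
F1: condition met.
F2: fails — Rw0w4 but no z with Rw0z and Rzw4.
F3: condition met.
F4: fails — Rdc but no z with Rdz and Rzc.
Valid on: F1, F3.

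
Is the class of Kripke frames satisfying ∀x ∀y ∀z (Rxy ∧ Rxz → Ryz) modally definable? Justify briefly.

Yes — defined by ◇p → □◇p

This is a Sahlqvist condition; the 5 axiom ◇p → □◇p defines it.
Suppose ◇p→□◇p is valid. Take Rxy, Rxz and set V(p)={y}. Then ◇p at x, so □◇p at x, so ◇p at z, so some w with Rzw has p; w=y, i.e. Rzy. By symmetry of the argument, Ryz.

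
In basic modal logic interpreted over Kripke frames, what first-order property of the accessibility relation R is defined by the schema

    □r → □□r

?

transitivity: ∀x ∀y ∀z (Rxy ∧ Ryz → Rxz)

Suppose □r→□□r is valid. Take Rxy, Ryz and set V(r)={w : Rxw}. Then □r at x, so □□r at x, so □r at y, so r at z, i.e. Rxz.
Conversely, any frame satisfying ∀x ∀y ∀z (Rxy ∧ Ryz → Rxz) validates the schema.
Frame condition: ∀x ∀y ∀z (Rxy ∧ Ryz → Rxz).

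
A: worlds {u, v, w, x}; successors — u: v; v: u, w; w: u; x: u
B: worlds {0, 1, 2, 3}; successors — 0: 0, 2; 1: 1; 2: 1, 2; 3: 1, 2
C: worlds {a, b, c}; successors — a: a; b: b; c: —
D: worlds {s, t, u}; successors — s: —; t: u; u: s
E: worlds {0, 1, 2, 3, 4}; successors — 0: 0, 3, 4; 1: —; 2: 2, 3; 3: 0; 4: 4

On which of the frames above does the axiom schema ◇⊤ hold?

A, B

Frame correspondent (Sahlqvist): ∀x ∃y Rxy — i.e. seriality.
A: satisfies the condition.
B: satisfies the condition.
C: fails — world c has no successor.
D: fails — world s has no successor.
E: fails — world 1 has no successor.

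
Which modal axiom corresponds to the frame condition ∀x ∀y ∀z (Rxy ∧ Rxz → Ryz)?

This is the Euclidean property; the standard corresponding axiom is 5: ◇r → □◇r.

◇r → □◇r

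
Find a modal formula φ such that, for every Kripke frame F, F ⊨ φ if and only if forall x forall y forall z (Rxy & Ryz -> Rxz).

The condition is transitivity. The 4 schema □q → □□q defines it.
Suppose □q→□□q is valid. Take Rxy, Ryz and set V(q)={w : Rxw}. Then □q at x, so □□q at x, so □q at y, so q at z, i.e. Rxz.

□q → □□q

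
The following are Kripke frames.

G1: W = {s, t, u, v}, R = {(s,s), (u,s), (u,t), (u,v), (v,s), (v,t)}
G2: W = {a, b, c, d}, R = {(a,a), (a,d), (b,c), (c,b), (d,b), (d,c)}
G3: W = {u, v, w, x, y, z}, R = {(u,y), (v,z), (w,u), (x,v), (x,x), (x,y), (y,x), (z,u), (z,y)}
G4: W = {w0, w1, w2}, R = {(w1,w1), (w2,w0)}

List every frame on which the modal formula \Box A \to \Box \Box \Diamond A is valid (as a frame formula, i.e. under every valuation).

Frame correspondent (Sahlqvist): \forall x \forall z (x R^2 z \to \exists w (xRw \wedge zRw)) — i.e. a generalized confluence (Geach) condition.
G1: fails — uR²t but no w with uRw and tRw.
G2: fails — aR²b but no w with aRw and bRw.
G3: fails — vR²u but no t with vRt and uRt.
G4: condition met.

G4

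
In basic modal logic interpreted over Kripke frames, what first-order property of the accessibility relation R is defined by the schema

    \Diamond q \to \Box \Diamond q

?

the Euclidean property

Suppose ◇q→□◇q is valid. Take Rxy, Rxz and set V(q)={y}. Then ◇q at x, so □◇q at x, so ◇q at z, so some w with Rzw has q; w=y, i.e. Rzy. By symmetry of the argument, Ryz.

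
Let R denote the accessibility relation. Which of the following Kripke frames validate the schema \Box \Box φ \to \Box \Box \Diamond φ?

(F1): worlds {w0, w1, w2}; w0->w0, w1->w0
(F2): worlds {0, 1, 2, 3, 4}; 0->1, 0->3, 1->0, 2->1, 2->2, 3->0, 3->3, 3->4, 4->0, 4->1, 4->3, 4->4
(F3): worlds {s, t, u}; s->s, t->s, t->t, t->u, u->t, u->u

Frame correspondent (Sahlqvist): \forall x \forall z (x R^2 z \to \exists w (x R^2 w \wedge zRw)) — i.e. a generalized confluence (Geach) condition.
(F1): condition met.
(F2): fails — 1R²1 but no w with 1R²w and 1Rw.
(F3): condition met.
Valid on: (F1), (F3).

(F1), (F3)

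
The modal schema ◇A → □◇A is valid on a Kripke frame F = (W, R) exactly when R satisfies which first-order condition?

The Euclidean property

This schema is the 5 axiom.
It corresponds to the Euclidean property: ∀x ∀y ∀z (Rxy ∧ Rxz → Ryz).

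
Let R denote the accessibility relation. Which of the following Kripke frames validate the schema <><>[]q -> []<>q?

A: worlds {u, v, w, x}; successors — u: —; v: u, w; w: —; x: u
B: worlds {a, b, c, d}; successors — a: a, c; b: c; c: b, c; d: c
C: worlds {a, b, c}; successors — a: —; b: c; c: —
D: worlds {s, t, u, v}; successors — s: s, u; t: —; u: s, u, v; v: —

A, B, C

Frame correspondent (Sahlqvist): forall x forall y forall z ((x R^2 y & xRz) -> exists w (yRw & zRw)) — i.e. a generalized confluence (Geach) condition.
A: satisfies the condition.
B: satisfies the condition.
C: satisfies the condition.
D: fails — sR²v, sRs but no w with vRw and sRw.
Valid on: A, B, C.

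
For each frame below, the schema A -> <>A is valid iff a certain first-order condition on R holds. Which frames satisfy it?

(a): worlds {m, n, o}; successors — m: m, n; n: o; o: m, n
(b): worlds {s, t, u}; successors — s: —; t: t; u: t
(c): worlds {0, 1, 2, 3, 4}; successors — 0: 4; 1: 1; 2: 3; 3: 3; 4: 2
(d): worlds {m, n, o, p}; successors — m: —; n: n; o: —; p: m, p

This is the axiom for reflexivity; its first-order frame correspondent is forall x Rxx.
(a): fails — world n does not see itself.
(b): fails — world s does not see itself.
(c): fails — world 0 does not see itself.
(d): fails — world m does not see itself.

none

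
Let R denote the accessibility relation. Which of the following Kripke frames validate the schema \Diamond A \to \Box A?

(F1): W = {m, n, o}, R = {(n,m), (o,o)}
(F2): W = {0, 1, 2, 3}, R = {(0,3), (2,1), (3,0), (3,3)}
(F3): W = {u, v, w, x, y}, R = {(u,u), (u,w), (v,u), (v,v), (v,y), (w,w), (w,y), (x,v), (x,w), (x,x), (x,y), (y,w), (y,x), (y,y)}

(F1)

Frame correspondent (Sahlqvist): \forall x \forall y \forall z (Rxy \wedge Rxz \to y = z) — i.e. partial functionality.
(F1): ✓.
(F2): fails — 3 sees both 0 and 3.
(F3): fails — u sees both u and w.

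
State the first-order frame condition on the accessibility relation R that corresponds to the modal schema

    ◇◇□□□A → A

This is a Sahlqvist (Geach-type) schema ◇^2□^3A → □^0◇^0A.
Minimal-valuation argument: fix x; take any y with xR^2y and any z with xR^0z. Set V(A) to the set of worlds R-reachable from y in exactly 3 steps. Then □^3A holds at y, so the antecedent holds at x; validity forces ◇^0A at z, giving a w with zR^0w and yR^3w.
First-order correspondent: ∀x ∀y (xR²y → ∃w (yR³w ∧ x = w)).

∀x ∀y (xR²y → ∃w (yR³w ∧ x = w))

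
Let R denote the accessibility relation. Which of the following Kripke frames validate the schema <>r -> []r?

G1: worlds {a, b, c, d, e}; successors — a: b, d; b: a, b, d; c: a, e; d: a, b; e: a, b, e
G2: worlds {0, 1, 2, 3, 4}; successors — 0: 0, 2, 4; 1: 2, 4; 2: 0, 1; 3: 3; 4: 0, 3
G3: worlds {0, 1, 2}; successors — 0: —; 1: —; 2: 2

This is the axiom for partial functionality; its first-order frame correspondent is forall x forall y forall z (Rxy & Rxz -> y = z).
G1: fails — a sees both b and d.
G2: fails — 0 sees both 0 and 2.
G3: condition met.

G3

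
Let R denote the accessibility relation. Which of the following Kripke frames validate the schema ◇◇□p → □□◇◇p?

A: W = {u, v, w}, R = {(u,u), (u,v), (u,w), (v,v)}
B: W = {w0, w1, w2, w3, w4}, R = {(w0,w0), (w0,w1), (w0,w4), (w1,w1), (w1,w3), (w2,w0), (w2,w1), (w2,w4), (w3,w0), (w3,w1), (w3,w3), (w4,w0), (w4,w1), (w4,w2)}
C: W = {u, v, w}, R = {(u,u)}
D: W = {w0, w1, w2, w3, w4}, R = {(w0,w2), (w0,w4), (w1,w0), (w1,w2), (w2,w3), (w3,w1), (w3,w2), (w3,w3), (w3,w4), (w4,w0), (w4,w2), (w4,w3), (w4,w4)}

This is the axiom for a generalized confluence (Geach) condition; its first-order frame correspondent is ∀x ∀y ∀z ((xR²y ∧ xR²z) → ∃w (yRw ∧ zR²w)).
A: fails — uR²u, uR²w but no t with uRt and wR²t.
B: ✓.
C: ✓.
D: ✓.
Valid on: B, C, D.

B, C, D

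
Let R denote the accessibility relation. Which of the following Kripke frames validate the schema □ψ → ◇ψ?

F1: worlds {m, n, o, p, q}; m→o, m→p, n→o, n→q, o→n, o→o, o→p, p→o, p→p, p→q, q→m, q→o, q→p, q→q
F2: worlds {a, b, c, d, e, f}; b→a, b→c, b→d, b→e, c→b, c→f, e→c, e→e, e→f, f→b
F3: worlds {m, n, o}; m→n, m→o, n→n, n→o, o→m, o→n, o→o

F1, F3

This is the axiom for seriality; its first-order frame correspondent is ∀x ∃y Rxy.
F1: condition met.
F2: fails — world a has no successor.
F3: condition met.
Valid on: F1, F3.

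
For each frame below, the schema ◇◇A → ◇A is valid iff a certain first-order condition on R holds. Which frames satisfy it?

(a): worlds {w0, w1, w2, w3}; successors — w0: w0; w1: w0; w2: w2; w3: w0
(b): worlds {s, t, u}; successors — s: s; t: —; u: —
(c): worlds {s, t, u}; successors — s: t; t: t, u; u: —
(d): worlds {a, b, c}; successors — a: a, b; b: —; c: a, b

(a), (b), (d)

The schema corresponds to a generalized confluence (Geach) condition: ∀x ∀y (xR²y → ∃w (y = w ∧ xRw)).
(a): holds.
(b): holds.
(c): fails — sR²u but no w with u=w and sRw.
(d): holds.
Valid on: (a), (b), (d).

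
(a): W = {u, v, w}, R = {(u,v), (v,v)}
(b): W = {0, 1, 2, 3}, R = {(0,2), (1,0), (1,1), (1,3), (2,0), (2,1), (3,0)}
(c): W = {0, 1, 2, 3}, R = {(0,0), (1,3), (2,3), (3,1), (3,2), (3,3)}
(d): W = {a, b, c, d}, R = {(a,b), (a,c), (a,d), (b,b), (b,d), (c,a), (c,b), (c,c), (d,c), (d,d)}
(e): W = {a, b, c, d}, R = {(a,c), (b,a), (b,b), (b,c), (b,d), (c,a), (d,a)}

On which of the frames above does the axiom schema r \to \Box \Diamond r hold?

(c)

This is the axiom for symmetry; its first-order frame correspondent is \forall x \forall y (Rxy \to Ryx).
(a): fails — Ruv but not Rvu.
(b): fails — R10 but not R01.
(c): satisfies the condition.
(d): fails — Rdc but not Rcd.
(e): fails — Rbc but not Rcb.
Valid on: (c).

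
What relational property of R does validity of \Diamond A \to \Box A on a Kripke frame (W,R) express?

partial functionality

Suppose ◇A→□A is valid. Take Rxy, Rxz and set V(A)={y}. Then ◇A at x, so □A at x, so A at z, i.e. z=y.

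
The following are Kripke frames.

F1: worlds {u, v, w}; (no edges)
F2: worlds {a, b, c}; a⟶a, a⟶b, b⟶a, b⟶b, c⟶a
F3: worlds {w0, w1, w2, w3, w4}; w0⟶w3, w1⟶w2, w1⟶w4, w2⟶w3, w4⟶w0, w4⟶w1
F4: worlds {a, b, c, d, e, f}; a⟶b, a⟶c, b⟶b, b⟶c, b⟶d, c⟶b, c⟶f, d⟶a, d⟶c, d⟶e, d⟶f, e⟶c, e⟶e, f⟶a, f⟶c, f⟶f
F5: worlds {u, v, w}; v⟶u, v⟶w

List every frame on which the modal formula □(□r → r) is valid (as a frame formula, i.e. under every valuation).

F1, F2

Frame correspondent (Sahlqvist): ∀x ∀y (Rxy → Ryy) — i.e. shift-reflexivity.
F1: condition met.
F2: condition met.
F3: fails — Rw1w2 but not Rw2w2.
F4: fails — Rbc but not Rcc.
F5: fails — Rvu but not Ruu.
Valid on: F1, F2.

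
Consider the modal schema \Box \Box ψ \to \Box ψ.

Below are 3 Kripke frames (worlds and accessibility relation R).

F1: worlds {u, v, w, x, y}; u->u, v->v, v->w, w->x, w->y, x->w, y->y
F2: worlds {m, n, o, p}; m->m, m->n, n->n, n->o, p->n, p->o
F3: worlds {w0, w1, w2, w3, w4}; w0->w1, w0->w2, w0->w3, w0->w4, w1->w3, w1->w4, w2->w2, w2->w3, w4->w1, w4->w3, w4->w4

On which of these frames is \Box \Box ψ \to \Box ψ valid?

This is the axiom for density; its first-order frame correspondent is \forall x \forall y (Rxy \to \exists z (Rxz \wedge Rzy)).
F1: fails — Rxw but no z with Rxz and Rzw.
F2: condition met.
F3: condition met.
Valid on: F2, F3.

F2, F3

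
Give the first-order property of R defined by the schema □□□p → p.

∀x ∃w (xR³w ∧ x = w)

This is a Sahlqvist (Geach-type) schema ◇^0□^3p → □^0◇^0p.
First-order correspondent: ∀x ∃w (xR³w ∧ x = w).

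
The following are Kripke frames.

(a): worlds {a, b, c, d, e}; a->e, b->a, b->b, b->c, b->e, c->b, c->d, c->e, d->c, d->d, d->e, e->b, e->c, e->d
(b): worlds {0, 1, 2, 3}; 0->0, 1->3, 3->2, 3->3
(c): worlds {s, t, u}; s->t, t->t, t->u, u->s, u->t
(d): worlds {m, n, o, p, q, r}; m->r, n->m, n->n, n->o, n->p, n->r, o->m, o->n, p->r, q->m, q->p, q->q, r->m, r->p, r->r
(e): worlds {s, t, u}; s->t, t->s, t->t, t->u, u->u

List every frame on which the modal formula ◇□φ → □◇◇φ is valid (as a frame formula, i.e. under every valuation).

This is the axiom for a generalized confluence (Geach) condition; its first-order frame correspondent is ∀x ∀y ∀z ((xRy ∧ xRz) → ∃w (yRw ∧ zR²w)).
(a): fails — bRa, bRa but no w with aRw and aR²w.
(b): fails — 3R2, 3R2 but no w with 2Rw and 2R²w.
(c): holds.
(d): holds.
(e): fails — tRs, tRu but no w with sRw and uR²w.
Valid on: (c), (d).

(c), (d)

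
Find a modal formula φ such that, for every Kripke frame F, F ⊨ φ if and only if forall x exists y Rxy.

The condition is seriality. The D schema □q → ◇q defines it.

□q → ◇q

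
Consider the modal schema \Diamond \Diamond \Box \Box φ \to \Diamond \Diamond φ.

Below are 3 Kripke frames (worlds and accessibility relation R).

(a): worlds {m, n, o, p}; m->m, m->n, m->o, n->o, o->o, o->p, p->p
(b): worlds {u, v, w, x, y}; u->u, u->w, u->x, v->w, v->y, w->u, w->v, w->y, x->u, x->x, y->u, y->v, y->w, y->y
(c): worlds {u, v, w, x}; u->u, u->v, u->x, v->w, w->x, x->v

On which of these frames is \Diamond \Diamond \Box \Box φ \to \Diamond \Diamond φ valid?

The schema corresponds to a generalized confluence (Geach) condition: \forall x \forall y (x R^2 y \to \exists w (y R^2 w \wedge x R^2 w)).
(a): ✓.
(b): ✓.
(c): fails — vR²x but no t with xR²t and vR²t.
Valid on: (a), (b).

(a), (b)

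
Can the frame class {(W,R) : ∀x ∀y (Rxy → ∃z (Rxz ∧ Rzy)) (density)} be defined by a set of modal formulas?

This is a Sahlqvist condition; the C4 axiom □□p → □p defines it.

Yes — defined by □□p → □p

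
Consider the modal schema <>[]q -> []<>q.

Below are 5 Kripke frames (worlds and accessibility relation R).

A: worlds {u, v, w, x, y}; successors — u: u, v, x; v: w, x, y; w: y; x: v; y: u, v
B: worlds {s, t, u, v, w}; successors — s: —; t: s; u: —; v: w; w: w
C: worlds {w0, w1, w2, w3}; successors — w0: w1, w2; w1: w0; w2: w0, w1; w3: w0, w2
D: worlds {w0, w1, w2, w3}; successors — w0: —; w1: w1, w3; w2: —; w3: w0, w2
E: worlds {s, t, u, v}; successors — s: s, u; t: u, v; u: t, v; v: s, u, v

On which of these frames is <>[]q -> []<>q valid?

The schema corresponds to convergence: forall x forall y forall z (Rxy & Rxz -> exists w (Ryw & Rzw)).
A: fails — Ruv and Rux but v and x have no common successor.
B: fails — Rts and Rts but s and s have no common successor.
C: fails — Rw2w1 and Rw2w0 but w1 and w0 have no common successor.
D: fails — Rw1w1 and Rw1w3 but w1 and w3 have no common successor.
E: fails — Rsu and Rss but u and s have no common successor.

none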